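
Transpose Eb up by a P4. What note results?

Ab

A fourth above E lands on the letter A.
A perfect fourth spans 5 semitones, so Eb moves to pitch class 8. On the letter A that is Ab.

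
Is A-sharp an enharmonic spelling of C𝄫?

A# is pitch class 10; Cbb is pitch class 10.
All spellings map to pitch class 10, so they are enharmonically equivalent.

Yes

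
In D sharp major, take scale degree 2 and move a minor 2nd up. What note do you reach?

Scale degree 2 of D# major is E#.
A minor second (1 semitone) above E# lands on the letter F, giving F#.

F#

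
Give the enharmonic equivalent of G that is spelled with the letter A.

Abb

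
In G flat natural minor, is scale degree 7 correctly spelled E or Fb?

Fb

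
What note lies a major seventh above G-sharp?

F##

G up a major seventh is F#, so the target letter is F.
From G#, a major seventh is 11 semitones up: F##.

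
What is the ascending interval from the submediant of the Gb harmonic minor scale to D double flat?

The submediant of Gb harmonic minor is Ebb.
Ebb up to Dbb: letters E→D make it a seventh; 10 semitones makes it minor.

minor seventh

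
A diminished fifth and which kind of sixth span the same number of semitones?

A diminished fifth spans 6 semitones.
A sixth spanning 6 semitones is doubly diminished (the major sixth is 9).

doubly diminished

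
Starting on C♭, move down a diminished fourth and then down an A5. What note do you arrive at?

Cb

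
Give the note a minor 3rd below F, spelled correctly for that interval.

A third below F lands on the letter D.
A minor third spans 3 semitones, so F moves to pitch class 2. On the letter D that is D.

D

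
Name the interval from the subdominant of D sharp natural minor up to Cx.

augmented fourth

The subdominant of D# natural minor is G#.
G# up to C##: letters G→C make it a fourth; 6 semitones makes it augmented.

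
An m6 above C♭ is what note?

C up a major sixth is A, so the target letter is A.
From Cb, a minor sixth is 8 semitones up: Abb.

Abb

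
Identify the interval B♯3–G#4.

The letter names run B→G, a span of 5 letter steps, so the interval is some kind of sixth.
B# to G# is 8 semitones. A major sixth is 9, so 8 makes it minor.

minor sixth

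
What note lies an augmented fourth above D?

G#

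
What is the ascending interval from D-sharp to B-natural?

Counting letters D–E–F–G–A–B gives a sixth.
D#→B = 8 semitones, 1 narrower than the major sixth (9), so minor.

minor sixth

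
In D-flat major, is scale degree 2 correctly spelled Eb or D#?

Eb

Each scale degree takes a distinct letter name. Degree 2 of a scale on D must use the letter E.
Eb and D# are enharmonically the same pitch, but only Eb uses the letter E, so it is the correct spelling here.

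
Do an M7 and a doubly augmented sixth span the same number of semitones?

Yes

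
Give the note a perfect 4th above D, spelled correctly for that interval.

G

D up a perfect fourth is G, so the target letter is G.
From D, a perfect fourth is 5 semitones up: G.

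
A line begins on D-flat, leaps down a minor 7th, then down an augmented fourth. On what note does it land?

A minor seventh down from Db is Eb (letter E, 10 semitones down).
An augmented fourth down from Eb is Bbb (letter B, 6 semitones down).

Bbb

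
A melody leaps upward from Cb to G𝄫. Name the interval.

Counting letters C–D–E–F–G gives a fifth.
Cb→Gbb = 6 semitones, 1 narrower than the perfect fifth (7), so diminished.

diminished fifth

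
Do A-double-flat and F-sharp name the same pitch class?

No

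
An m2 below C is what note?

B

A second below C lands on the letter B.
A minor second spans 1 semitone, so C moves to pitch class 11. On the letter B that is B.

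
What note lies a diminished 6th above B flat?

B up a major sixth is G#, so the target letter is G.
From Bb, a diminished sixth is 7 semitones up: Gbb.

Gbb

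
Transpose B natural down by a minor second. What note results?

A#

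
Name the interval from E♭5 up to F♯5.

augmented second

The letter names run E→F, a span of 1 letter step, so the interval is some kind of second.
Eb to F# is 3 semitones. A major second is 2, so 3 makes it augmented.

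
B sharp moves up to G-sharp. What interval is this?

minor sixth

Counting letters B–C–D–E–F–G gives a sixth.
B#→G# = 8 semitones, 1 narrower than the major sixth (9), so minor.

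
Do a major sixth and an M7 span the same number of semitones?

No

A major sixth spans 9 semitones; a major seventh spans 11.
The spans differ, so they are not enharmonic equivalents.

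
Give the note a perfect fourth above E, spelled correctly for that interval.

E up a perfect fourth is A, so the target letter is A.
From E, a perfect fourth is 5 semitones up: A.

A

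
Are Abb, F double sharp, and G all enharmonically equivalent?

Abb is pitch class 7; F## is pitch class 7; G is pitch class 7.
All spellings map to pitch class 7, so they are enharmonically equivalent.

Yes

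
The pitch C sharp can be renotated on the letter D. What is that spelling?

Db

Plain D sits 1 semitone above C#, so on the letter D the same pitch needs a flat: Db.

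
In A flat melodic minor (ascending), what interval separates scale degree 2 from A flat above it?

Scale degree 2 of Ab melodic minor (ascending) is Bb.
Bb up to Ab: letters B→A make it a seventh; 10 semitones makes it minor.

minor seventh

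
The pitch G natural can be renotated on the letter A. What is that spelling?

Plain A sits 2 semitones above G, so on the letter A the same pitch needs a double flat: Abb.

Abb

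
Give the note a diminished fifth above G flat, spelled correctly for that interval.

A fifth above G lands on the letter D.
A diminished fifth spans 6 semitones, so Gb moves to pitch class 0. On the letter D that is Dbb.

Dbb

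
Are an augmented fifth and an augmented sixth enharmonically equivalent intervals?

No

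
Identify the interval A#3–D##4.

augmented fourth

The letter names run A→D, a span of 3 letter steps, so the interval is some kind of fourth.
A# to D## is 6 semitones. A perfect fourth is 5, so 6 makes it augmented.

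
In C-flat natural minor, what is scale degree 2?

The Cb natural minor scale runs Cb Db Ebb Fb Gb Abb Bbb.
Degree 2 is Db.

Db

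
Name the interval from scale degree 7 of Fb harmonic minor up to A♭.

perfect fourth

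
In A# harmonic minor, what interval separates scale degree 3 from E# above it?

major third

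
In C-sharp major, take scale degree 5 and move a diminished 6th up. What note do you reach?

Eb

Scale degree 5 of C# major is G#.
A diminished sixth (7 semitones) above G# lands on the letter E, giving Eb.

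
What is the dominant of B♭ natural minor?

Degree 5 takes the letter 4 steps above B, which is F.
In natural minor, degree 5 sits 7 semitones above the tonic. Bb + 7 semitones is pitch class 5, spelled on F as F.

F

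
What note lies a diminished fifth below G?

G down a perfect fifth is C, so the target letter is C.
From G, a diminished fifth is 6 semitones down: C#.

C#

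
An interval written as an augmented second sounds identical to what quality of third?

minor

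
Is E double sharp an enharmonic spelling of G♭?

E## = pitch class 6 and Gb = pitch class 6 — the same pitch class, so they are enharmonic equivalents.

Yes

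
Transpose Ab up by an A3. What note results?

C#

A third above A lands on the letter C.
An augmented third spans 5 semitones, so Ab moves to pitch class 1. On the letter C that is C#.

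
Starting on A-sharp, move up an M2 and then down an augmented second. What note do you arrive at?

A

A major second up from A# is B# (letter B, 2 semitones up).
An augmented second down from B# is A (letter A, 3 semitones down).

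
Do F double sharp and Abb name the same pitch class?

F## = pitch class 7 and Abb = pitch class 7 — the same pitch class, so they are enharmonic equivalents.

Yes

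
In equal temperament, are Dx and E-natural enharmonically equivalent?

Yes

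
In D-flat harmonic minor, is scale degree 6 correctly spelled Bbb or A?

Each scale degree takes a distinct letter name. Degree 6 of a scale on D must use the letter B.
Bbb and A are enharmonically the same pitch, but only Bbb uses the letter B, so it is the correct spelling here.

Bbb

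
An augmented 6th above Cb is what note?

A

C up a major sixth is A, so the target letter is A.
From Cb, an augmented sixth is 10 semitones up: A.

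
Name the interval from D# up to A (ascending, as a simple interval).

diminished fifth

Counting letters D–E–F–G–A gives a fifth.
D#→A = 6 semitones, 1 narrower than the perfect fifth (7), so diminished.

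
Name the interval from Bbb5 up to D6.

The letter names run B→D, a span of 2 letter steps, so the interval is some kind of third.
Bbb to D is 5 semitones. A major third is 4, so 5 makes it augmented.

augmented third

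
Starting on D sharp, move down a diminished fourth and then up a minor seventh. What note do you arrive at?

A diminished fourth down from D# is A## (letter A, 4 semitones down).
A minor seventh up from A## is G## (letter G, 10 semitones up).

G##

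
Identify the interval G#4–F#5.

minor seventh

Counting letters G–A–B–C–D–E–F gives a seventh.
G#→F# = 10 semitones, 1 narrower than the major seventh (11), so minor.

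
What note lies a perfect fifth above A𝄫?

Ebb

A fifth above A lands on the letter E.
A perfect fifth spans 7 semitones, so Abb moves to pitch class 2. On the letter E that is Ebb.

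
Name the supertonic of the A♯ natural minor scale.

B#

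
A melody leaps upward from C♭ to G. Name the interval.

augmented fifth

Counting letters C–D–E–F–G gives a fifth.
Cb→G = 8 semitones, 1 wider than the perfect fifth (7), so augmented.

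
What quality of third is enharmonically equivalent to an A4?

doubly augmented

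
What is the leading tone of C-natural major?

B

The C major scale runs C D E F G A B.
Degree 7 is B.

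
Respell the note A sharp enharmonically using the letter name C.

A# is pitch class 10. The letter C alone is pitch class 0.
To reach pitch class 10 from C requires an offset of -2 semitones, i.e. double flat: Cbb.

Cbb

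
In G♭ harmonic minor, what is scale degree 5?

Db

The Gb harmonic minor scale runs Gb Ab Bbb Cb Db Ebb F.
Degree 5 is Db.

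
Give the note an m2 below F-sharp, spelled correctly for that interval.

F down a major second is Eb, so the target letter is E.
From F#, a minor second is 1 semitone down: E#.

E#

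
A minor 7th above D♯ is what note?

C#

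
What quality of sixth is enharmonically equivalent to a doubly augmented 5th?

major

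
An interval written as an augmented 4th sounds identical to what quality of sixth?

doubly diminished

An augmented fourth spans 6 semitones.
A sixth spanning 6 semitones is doubly diminished (the major sixth is 9).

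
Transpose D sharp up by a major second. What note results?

D up a major second is E, so the target letter is E.
From D#, a major second is 2 semitones up: E#.

E#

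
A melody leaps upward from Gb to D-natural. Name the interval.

augmented fifth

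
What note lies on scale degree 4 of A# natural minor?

D#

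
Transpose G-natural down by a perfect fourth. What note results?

D

A fourth below G lands on the letter D.
A perfect fourth spans 5 semitones, so G moves to pitch class 2. On the letter D that is D.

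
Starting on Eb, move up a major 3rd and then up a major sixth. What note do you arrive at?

A major third up from Eb is G (letter G, 4 semitones up).
A major sixth up from G is E (letter E, 9 semitones up).

E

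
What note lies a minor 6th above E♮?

E up a major sixth is C#, so the target letter is C.
From E, a minor sixth is 8 semitones up: C.

C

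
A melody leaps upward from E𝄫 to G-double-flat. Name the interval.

The letter names run E→G, a span of 2 letter steps, so the interval is some kind of third.
Ebb to Gbb is 3 semitones. A major third is 4, so 3 makes it minor.

minor third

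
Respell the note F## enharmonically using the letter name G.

G

F## is pitch class 7. The letter G alone is pitch class 7.
Pitch class 7 on G needs no accidental: G.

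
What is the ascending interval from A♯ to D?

diminished fourth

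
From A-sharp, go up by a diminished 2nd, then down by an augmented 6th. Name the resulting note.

A diminished second up from A# is Bb (letter B, 0 semitones up).
An augmented sixth down from Bb is Dbb (letter D, 10 semitones down).

Dbb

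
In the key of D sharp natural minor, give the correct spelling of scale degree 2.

Degree 2 takes the letter 1 step above D, which is E.
In natural minor, degree 2 sits 2 semitones above the tonic. D# + 2 semitones is pitch class 5, spelled on E as E#.

E#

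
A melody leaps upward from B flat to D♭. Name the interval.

Counting letters B–C–D gives a third.
Bb→Db = 3 semitones, 1 narrower than the major third (4), so minor.

minor third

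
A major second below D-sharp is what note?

C#

A second below D lands on the letter C.
A major second spans 2 semitones, so D# moves to pitch class 1. On the letter C that is C#.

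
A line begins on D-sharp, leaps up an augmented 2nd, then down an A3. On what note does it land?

An augmented second up from D# is E## (letter E, 3 semitones up).
An augmented third down from E## is C# (letter C, 5 semitones down).

C#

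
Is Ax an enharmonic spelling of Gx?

A## is pitch class 11; G## is pitch class 9.
The pitch classes differ (11 vs. 9), so they are not enharmonic equivalents.

No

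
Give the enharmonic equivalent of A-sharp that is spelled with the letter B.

Bb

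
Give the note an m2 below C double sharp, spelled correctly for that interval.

B##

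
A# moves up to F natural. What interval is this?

diminished sixth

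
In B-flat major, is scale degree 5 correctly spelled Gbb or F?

Each scale degree takes a distinct letter name. Degree 5 of a scale on B must use the letter F.
F and Gbb are enharmonically the same pitch, but only F uses the letter F, so it is the correct spelling here.

F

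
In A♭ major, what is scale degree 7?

Degree 7 takes the letter 6 steps above A, which is G.
In major, degree 7 sits 11 semitones above the tonic. Ab + 11 semitones is pitch class 7, spelled on G as G.

G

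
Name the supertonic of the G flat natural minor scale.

Ab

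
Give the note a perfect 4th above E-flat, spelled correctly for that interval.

E up a perfect fourth is A, so the target letter is A.
From Eb, a perfect fourth is 5 semitones up: Ab.

Ab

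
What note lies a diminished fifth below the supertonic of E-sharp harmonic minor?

B##

The supertonic of E# harmonic minor is F##.
A diminished fifth (6 semitones) below F## lands on the letter B, giving B##.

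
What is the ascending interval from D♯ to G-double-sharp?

augmented fourth

The letter names run D→G, a span of 3 letter steps, so the interval is some kind of fourth.
D# to G## is 6 semitones. A perfect fourth is 5, so 6 makes it augmented.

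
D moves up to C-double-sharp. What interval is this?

augmented seventh

The letter names run D→C, a span of 6 letter steps, so the interval is some kind of seventh.
D to C## is 12 semitones. A major seventh is 11, so 12 makes it augmented.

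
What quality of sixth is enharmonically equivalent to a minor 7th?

A minor seventh spans 10 semitones.
A sixth spanning 10 semitones is augmented (the major sixth is 9).

augmented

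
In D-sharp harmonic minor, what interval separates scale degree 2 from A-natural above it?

Scale degree 2 of D# harmonic minor is E#.
E# up to A: letters E→A make it a fourth; 4 semitones makes it diminished.

diminished fourth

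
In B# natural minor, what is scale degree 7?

A#

Degree 7 takes the letter 6 steps above B, which is A.
In natural minor, degree 7 sits 10 semitones above the tonic. B# + 10 semitones is pitch class 10, spelled on A as A#.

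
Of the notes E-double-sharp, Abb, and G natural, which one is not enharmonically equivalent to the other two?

In 12-tone equal temperament, enharmonic equivalents share a pitch class. E## is pitch class 6; Abb is pitch class 7; G is pitch class 7.
Abb and G share pitch class 7, while E## is pitch class 6.

E##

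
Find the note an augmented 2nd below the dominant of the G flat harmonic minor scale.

Cbb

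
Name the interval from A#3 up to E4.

diminished fifth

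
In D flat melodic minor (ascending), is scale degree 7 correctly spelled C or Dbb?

Each scale degree takes a distinct letter name. Degree 7 of a scale on D must use the letter C.
C and Dbb are enharmonically the same pitch, but only C uses the letter C, so it is the correct spelling here.

C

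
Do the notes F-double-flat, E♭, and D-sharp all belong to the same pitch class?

Yes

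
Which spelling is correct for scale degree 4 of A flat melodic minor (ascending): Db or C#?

Db

Each scale degree takes a distinct letter name. Degree 4 of a scale on A must use the letter D.
Db and C# are enharmonically the same pitch, but only Db uses the letter D, so it is the correct spelling here.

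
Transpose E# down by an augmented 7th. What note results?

F

E down a major seventh is F, so the target letter is F.
From E#, an augmented seventh is 12 semitones down: F.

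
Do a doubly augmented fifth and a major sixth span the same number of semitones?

A doubly augmented fifth spans 9 semitones; a major sixth spans 9.
They are enharmonically equivalent.

Yes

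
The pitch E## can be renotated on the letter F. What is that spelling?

F#

E## is pitch class 6. The letter F alone is pitch class 5.
To reach pitch class 6 from F requires an offset of +1 semitone, i.e. sharp: F#.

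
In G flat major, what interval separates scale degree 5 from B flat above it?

Scale degree 5 of Gb major is Db.
Db up to Bb: letters D→B make it a sixth; 9 semitones makes it major.

major sixth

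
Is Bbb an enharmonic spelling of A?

Yes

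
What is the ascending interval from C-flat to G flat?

The letter names run C→G, a span of 4 letter steps, so the interval is some kind of fifth.
Cb to Gb is 7 semitones. A perfect fifth is 7, so 7 makes it perfect.

perfect fifth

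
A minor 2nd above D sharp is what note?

E

A second above D lands on the letter E.
A minor second spans 1 semitone, so D# moves to pitch class 4. On the letter E that is E.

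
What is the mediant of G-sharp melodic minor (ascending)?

The G# melodic minor (ascending) scale runs G# A# B C# D# E# F##.
Degree 3 is B.

B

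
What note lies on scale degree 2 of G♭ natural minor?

Ab

The Gb natural minor scale runs Gb Ab Bbb Cb Db Ebb Fb.
Degree 2 is Ab.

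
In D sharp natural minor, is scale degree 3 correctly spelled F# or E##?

F#

Each scale degree takes a distinct letter name. Degree 3 of a scale on D must use the letter F.
F# and E## are enharmonically the same pitch, but only F# uses the letter F, so it is the correct spelling here.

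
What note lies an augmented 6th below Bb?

Dbb

A sixth below B lands on the letter D.
An augmented sixth spans 10 semitones, so Bb moves to pitch class 0. On the letter D that is Dbb.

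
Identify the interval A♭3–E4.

augmented fifth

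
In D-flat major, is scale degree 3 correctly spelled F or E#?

Each scale degree takes a distinct letter name. Degree 3 of a scale on D must use the letter F.
F and E# are enharmonically the same pitch, but only F uses the letter F, so it is the correct spelling here.

F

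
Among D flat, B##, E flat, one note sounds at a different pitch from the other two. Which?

Eb

In 12-tone equal temperament, enharmonic equivalents share a pitch class. Db is pitch class 1; B## is pitch class 1; Eb is pitch class 3.
Db and B## share pitch class 1, while Eb is pitch class 3.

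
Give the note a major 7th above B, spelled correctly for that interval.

A#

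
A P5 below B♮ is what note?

E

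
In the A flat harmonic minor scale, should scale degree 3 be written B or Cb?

Cb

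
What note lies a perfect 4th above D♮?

D up a perfect fourth is G, so the target letter is G.
From D, a perfect fourth is 5 semitones up: G.

G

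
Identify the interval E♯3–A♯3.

The letter names run E→A, a span of 3 letter steps, so the interval is some kind of fourth.
E# to A# is 5 semitones. A perfect fourth is 5, so 5 makes it perfect.

perfect fourth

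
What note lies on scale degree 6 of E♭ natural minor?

Cb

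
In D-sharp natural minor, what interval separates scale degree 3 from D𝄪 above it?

Scale degree 3 of D# natural minor is F#.
F# up to D##: letters F→D make it a sixth; 10 semitones makes it augmented.

augmented sixth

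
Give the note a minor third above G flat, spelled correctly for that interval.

A third above G lands on the letter B.
A minor third spans 3 semitones, so Gb moves to pitch class 9. On the letter B that is Bbb.

Bbb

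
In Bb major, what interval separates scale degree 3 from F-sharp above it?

Scale degree 3 of Bb major is D.
D up to F#: letters D→F make it a third; 4 semitones makes it major.

major third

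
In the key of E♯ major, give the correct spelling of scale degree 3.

G##

Degree 3 takes the letter 2 steps above E, which is G.
In major, degree 3 sits 4 semitones above the tonic. E# + 4 semitones is pitch class 9, spelled on G as G##.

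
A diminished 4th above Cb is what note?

A fourth above C lands on the letter F.
A diminished fourth spans 4 semitones, so Cb moves to pitch class 3. On the letter F that is Fbb.

Fbb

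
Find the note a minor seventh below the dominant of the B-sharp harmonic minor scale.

G##

The dominant of B# harmonic minor is F##.
A minor seventh (10 semitones) below F## lands on the letter G, giving G##.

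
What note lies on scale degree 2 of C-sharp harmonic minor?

Degree 2 takes the letter 1 step above C, which is D.
In harmonic minor, degree 2 sits 2 semitones above the tonic. C# + 2 semitones is pitch class 3, spelled on D as D#.

D#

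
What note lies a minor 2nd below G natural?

A second below G lands on the letter F.
A minor second spans 1 semitone, so G moves to pitch class 6. On the letter F that is F#.

F#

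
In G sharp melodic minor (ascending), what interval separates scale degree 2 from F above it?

diminished sixth

Scale degree 2 of G# melodic minor (ascending) is A#.
A# up to F: letters A→F make it a sixth; 7 semitones makes it diminished.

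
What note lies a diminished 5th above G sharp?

A fifth above G lands on the letter D.
A diminished fifth spans 6 semitones, so G# moves to pitch class 2. On the letter D that is D.

D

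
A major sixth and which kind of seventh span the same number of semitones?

A major sixth spans 9 semitones.
A seventh spanning 9 semitones is diminished (the major seventh is 11).

diminished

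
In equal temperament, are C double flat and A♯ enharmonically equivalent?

Yes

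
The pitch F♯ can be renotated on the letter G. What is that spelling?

Gb

F# is pitch class 6. The letter G alone is pitch class 7.
To reach pitch class 6 from G requires an offset of -1 semitone, i.e. flat: Gb.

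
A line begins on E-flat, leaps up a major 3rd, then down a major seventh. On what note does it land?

Ab

A major third up from Eb is G (letter G, 4 semitones up).
A major seventh down from G is Ab (letter A, 11 semitones down).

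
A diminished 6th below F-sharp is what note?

A##

A sixth below F lands on the letter A.
A diminished sixth spans 7 semitones, so F# moves to pitch class 11. On the letter A that is A##.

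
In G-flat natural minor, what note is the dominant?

Db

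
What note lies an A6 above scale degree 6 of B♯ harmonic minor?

E##

Scale degree 6 of B# harmonic minor is G#.
An augmented sixth (10 semitones) above G# lands on the letter E, giving E##.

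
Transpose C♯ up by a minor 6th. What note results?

A sixth above C lands on the letter A.
A minor sixth spans 8 semitones, so C# moves to pitch class 9. On the letter A that is A.

A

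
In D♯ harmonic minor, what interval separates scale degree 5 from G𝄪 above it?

major seventh

Scale degree 5 of D# harmonic minor is A#.
A# up to G##: letters A→G make it a seventh; 11 semitones makes it major.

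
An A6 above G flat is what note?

E

A sixth above G lands on the letter E.
An augmented sixth spans 10 semitones, so Gb moves to pitch class 4. On the letter E that is E.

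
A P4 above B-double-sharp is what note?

B up a perfect fourth is E, so the target letter is E.
From B##, a perfect fourth is 5 semitones up: E##.

E##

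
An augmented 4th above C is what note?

C up a perfect fourth is F, so the target letter is F.
From C, an augmented fourth is 6 semitones up: F#.

F#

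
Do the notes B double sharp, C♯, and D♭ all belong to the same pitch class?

Yes

B## is pitch class 1; C# is pitch class 1; Db is pitch class 1.
All spellings map to pitch class 1, so they are enharmonically equivalent.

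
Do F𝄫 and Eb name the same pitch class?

Yes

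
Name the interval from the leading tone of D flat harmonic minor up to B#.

The leading tone of Db harmonic minor is C.
C up to B#: letters C→B make it a seventh; 12 semitones makes it augmented.

augmented seventh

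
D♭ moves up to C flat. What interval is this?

minor seventh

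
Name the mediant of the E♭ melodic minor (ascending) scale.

The Eb melodic minor (ascending) scale runs Eb F Gb Ab Bb C D.
Degree 3 is Gb.

Gb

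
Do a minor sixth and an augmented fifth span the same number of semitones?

Yes

A minor sixth spans 8 semitones; an augmented fifth spans 8.
They are enharmonically equivalent.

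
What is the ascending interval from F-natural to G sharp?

The letter names run F→G, a span of 1 letter step, so the interval is some kind of second.
F to G# is 3 semitones. A major second is 2, so 3 makes it augmented.

augmented second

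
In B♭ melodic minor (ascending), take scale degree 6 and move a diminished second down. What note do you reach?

F##

Scale degree 6 of Bb melodic minor (ascending) is G.
A diminished second (0 semitones) below G lands on the letter F, giving F##.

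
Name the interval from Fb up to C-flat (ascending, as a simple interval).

perfect fifth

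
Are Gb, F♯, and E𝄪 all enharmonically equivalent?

Gb = pitch class 6 and F# = pitch class 6 and E## = pitch class 6 — the same pitch class, so they are enharmonic equivalents.

Yes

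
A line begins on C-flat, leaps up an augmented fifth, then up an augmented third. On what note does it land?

An augmented fifth up from Cb is G (letter G, 8 semitones up).
An augmented third up from G is B# (letter B, 5 semitones up).

B#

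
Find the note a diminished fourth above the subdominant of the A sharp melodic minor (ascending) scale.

G

The subdominant of A# melodic minor (ascending) is D#.
A diminished fourth (4 semitones) above D# lands on the letter G, giving G.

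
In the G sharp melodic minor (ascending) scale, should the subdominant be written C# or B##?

Each scale degree takes a distinct letter name. Degree 4 of a scale on G must use the letter C.
C# and B## are enharmonically the same pitch, but only C# uses the letter C, so it is the correct spelling here.

C#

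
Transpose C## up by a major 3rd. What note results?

A third above C lands on the letter E.
A major third spans 4 semitones, so C## moves to pitch class 6. On the letter E that is E##.

E##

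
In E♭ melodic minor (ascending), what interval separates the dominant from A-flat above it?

The dominant of Eb melodic minor (ascending) is Bb.
Bb up to Ab: letters B→A make it a seventh; 10 semitones makes it minor.

minor seventh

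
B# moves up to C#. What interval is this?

The letter names run B→C, a span of 1 letter step, so the interval is some kind of second.
B# to C# is 1 semitone. A major second is 2, so 1 makes it minor.

minor second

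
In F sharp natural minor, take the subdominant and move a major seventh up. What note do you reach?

The subdominant of F# natural minor is B.
A major seventh (11 semitones) above B lands on the letter A, giving A#.

A#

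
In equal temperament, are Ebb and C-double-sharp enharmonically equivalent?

Yes

Ebb = pitch class 2 and C## = pitch class 2 — the same pitch class, so they are enharmonic equivalents.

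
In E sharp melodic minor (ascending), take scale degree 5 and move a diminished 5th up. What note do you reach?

Scale degree 5 of E# melodic minor (ascending) is B#.
A diminished fifth (6 semitones) above B# lands on the letter F, giving F#.

F#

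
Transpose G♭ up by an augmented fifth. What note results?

G up a perfect fifth is D, so the target letter is D.
From Gb, an augmented fifth is 8 semitones up: D.

D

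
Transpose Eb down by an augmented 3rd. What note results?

Cbb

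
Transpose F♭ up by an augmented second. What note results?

A second above F lands on the letter G.
An augmented second spans 3 semitones, so Fb moves to pitch class 7. On the letter G that is G.

G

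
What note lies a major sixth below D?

F

A sixth below D lands on the letter F.
A major sixth spans 9 semitones, so D moves to pitch class 5. On the letter F that is F.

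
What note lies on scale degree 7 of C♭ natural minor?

Bbb

The Cb natural minor scale runs Cb Db Ebb Fb Gb Abb Bbb.
Degree 7 is Bbb.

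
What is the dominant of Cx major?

The C## major scale runs C## D## E## F## G## A## B##.
Degree 5 is G##.

G##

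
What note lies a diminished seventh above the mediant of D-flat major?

Ebb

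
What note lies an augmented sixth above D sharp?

B##

A sixth above D lands on the letter B.
An augmented sixth spans 10 semitones, so D# moves to pitch class 1. On the letter B that is B##.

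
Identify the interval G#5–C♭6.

The letter names run G→C, a span of 3 letter steps, so the interval is some kind of fourth.
G# to Cb is 3 semitones. A perfect fourth is 5, so 3 makes it doubly diminished.

doubly diminished fourth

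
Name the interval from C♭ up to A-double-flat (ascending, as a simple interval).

minor sixth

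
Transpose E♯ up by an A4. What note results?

A##

A fourth above E lands on the letter A.
An augmented fourth spans 6 semitones, so E# moves to pitch class 11. On the letter A that is A##.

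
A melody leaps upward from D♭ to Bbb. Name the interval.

minor sixth

The letter names run D→B, a span of 5 letter steps, so the interval is some kind of sixth.
Db to Bbb is 8 semitones. A major sixth is 9, so 8 makes it minor.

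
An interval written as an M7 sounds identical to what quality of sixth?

doubly augmented

A major seventh spans 11 semitones.
A sixth spanning 11 semitones is doubly augmented (the major sixth is 9).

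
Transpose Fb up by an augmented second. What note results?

G

F up a major second is G, so the target letter is G.
From Fb, an augmented second is 3 semitones up: G.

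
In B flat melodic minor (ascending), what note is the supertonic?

C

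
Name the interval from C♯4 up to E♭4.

Counting letters C–D–E gives a third.
C#→Eb = 2 semitones, 2 narrower than the major third (4), so diminished.

diminished third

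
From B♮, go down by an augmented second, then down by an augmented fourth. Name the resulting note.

An augmented second down from B is Ab (letter A, 3 semitones down).
An augmented fourth down from Ab is Ebb (letter E, 6 semitones down).

Ebb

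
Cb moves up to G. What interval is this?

augmented fifth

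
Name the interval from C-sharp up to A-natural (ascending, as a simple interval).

minor sixth

The letter names run C→A, a span of 5 letter steps, so the interval is some kind of sixth.
C# to A is 8 semitones. A major sixth is 9, so 8 makes it minor.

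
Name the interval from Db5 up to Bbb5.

Counting letters D–E–F–G–A–B gives a sixth.
Db→Bbb = 8 semitones, 1 narrower than the major sixth (9), so minor.

minor sixth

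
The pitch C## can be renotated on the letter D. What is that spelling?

D

Plain D sits at the same pitch as C##, so on the letter D the same pitch needs a natural: D.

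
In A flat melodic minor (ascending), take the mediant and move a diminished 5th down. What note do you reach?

The mediant of Ab melodic minor (ascending) is Cb.
A diminished fifth (6 semitones) below Cb lands on the letter F, giving F.

F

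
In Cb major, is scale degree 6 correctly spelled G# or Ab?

Each scale degree takes a distinct letter name. Degree 6 of a scale on C must use the letter A.
Ab and G# are enharmonically the same pitch, but only Ab uses the letter A, so it is the correct spelling here.

Ab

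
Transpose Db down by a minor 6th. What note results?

D down a major sixth is F, so the target letter is F.
From Db, a minor sixth is 8 semitones down: F.

F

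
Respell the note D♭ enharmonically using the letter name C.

C#

Db is pitch class 1. The letter C alone is pitch class 0.
To reach pitch class 1 from C requires an offset of +1 semitone, i.e. sharp: C#.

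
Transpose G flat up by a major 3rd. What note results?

G up a major third is B, so the target letter is B.
From Gb, a major third is 4 semitones up: Bb.

Bb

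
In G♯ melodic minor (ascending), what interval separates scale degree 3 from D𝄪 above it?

Scale degree 3 of G# melodic minor (ascending) is B.
B up to D##: letters B→D make it a third; 5 semitones makes it augmented.

augmented third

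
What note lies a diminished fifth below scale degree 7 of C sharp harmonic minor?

E##

Scale degree 7 of C# harmonic minor is B#.
A diminished fifth (6 semitones) below B# lands on the letter E, giving E##.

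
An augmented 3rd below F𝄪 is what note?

F down a major third is Db, so the target letter is D.
From F##, an augmented third is 5 semitones down: D.

D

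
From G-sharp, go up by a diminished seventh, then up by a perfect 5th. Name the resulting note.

A diminished seventh up from G# is F (letter F, 9 semitones up).
A perfect fifth up from F is C (letter C, 7 semitones up).

C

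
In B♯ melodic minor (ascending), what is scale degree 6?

Degree 6 takes the letter 5 steps above B, which is G.
In melodic minor (ascending), degree 6 sits 9 semitones above the tonic. B# + 9 semitones is pitch class 9, spelled on G as G##.

G##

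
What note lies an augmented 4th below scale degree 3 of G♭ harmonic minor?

Scale degree 3 of Gb harmonic minor is Bbb.
An augmented fourth (6 semitones) below Bbb lands on the letter F, giving Fbb.

Fbb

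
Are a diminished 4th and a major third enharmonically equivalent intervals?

Yes

A diminished fourth spans 4 semitones; a major third spans 4.
They are enharmonically equivalent.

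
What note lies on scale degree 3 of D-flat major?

F

Degree 3 takes the letter 2 steps above D, which is F.
In major, degree 3 sits 4 semitones above the tonic. Db + 4 semitones is pitch class 5, spelled on F as F.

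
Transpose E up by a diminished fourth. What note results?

Ab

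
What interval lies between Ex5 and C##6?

minor sixth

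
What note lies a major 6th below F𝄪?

A sixth below F lands on the letter A.
A major sixth spans 9 semitones, so F## moves to pitch class 10. On the letter A that is A#.

A#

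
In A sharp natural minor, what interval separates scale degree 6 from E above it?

Scale degree 6 of A# natural minor is F#.
F# up to E: letters F→E make it a seventh; 10 semitones makes it minor.

minor seventh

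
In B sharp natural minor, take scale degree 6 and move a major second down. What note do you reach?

F#

Scale degree 6 of B# natural minor is G#.
A major second (2 semitones) below G# lands on the letter F, giving F#.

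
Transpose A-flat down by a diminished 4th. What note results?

E

A fourth below A lands on the letter E.
A diminished fourth spans 4 semitones, so Ab moves to pitch class 4. On the letter E that is E.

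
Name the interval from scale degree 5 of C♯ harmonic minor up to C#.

perfect fourth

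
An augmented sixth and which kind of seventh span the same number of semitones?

An augmented sixth spans 10 semitones.
A seventh spanning 10 semitones is minor (the major seventh is 11).

minor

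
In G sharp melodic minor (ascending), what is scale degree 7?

Degree 7 takes the letter 6 steps above G, which is F.
In melodic minor (ascending), degree 7 sits 11 semitones above the tonic. G# + 11 semitones is pitch class 7, spelled on F as F##.

F##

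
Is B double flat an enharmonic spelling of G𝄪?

Yes

Bbb = pitch class 9 and G## = pitch class 9 — the same pitch class, so they are enharmonic equivalents.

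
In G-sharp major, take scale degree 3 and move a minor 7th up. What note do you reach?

Scale degree 3 of G# major is B#.
A minor seventh (10 semitones) above B# lands on the letter A, giving A#.

A#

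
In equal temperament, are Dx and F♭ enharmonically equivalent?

D## is pitch class 4; Fb is pitch class 4.
All spellings map to pitch class 4, so they are enharmonically equivalent.

Yes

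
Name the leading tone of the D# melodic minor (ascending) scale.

C##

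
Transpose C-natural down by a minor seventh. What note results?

A seventh below C lands on the letter D.
A minor seventh spans 10 semitones, so C moves to pitch class 2. On the letter D that is D.

D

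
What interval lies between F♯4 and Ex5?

augmented seventh

Counting letters F–G–A–B–C–D–E gives a seventh.
F#→E## = 12 semitones, 1 wider than the major seventh (11), so augmented.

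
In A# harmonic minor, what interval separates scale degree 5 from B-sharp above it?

perfect fifth

Scale degree 5 of A# harmonic minor is E#.
E# up to B#: letters E→B make it a fifth; 7 semitones makes it perfect.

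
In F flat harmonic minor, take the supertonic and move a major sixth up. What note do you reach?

The supertonic of Fb harmonic minor is Gb.
A major sixth (9 semitones) above Gb lands on the letter E, giving Eb.

Eb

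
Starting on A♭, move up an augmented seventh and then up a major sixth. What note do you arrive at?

E#

An augmented seventh up from Ab is G# (letter G, 12 semitones up).
A major sixth up from G# is E# (letter E, 9 semitones up).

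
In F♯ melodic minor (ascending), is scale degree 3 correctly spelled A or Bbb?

A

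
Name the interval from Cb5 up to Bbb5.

Counting letters C–D–E–F–G–A–B gives a seventh.
Cb→Bbb = 10 semitones, 1 narrower than the major seventh (11), so minor.

minor seventh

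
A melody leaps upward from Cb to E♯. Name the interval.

doubly augmented third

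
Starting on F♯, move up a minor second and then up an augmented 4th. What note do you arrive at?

A minor second up from F# is G (letter G, 1 semitone up).
An augmented fourth up from G is C# (letter C, 6 semitones up).

C#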